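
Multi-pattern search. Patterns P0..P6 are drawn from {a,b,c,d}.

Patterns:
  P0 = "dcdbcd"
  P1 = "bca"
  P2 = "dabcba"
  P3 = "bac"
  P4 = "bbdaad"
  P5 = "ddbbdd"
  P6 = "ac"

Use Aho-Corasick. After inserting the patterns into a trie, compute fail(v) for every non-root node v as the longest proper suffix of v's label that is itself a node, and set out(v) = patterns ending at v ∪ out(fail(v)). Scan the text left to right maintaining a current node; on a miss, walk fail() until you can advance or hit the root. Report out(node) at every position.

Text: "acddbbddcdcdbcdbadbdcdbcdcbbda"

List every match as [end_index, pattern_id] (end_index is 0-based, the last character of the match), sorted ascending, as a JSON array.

Build:
Trie nodes:
  0='ε' goto a→27 b→7 d→1
  1='d' goto a→10 c→2 d→22
  2='dc' goto d→3
  3='dcd' goto b→4
  4='dcdb' goto c→5
  5='dcdbc' goto d→6
  6='dcdbcd' goto ·  [P0 ends]
  7='b' goto a→15 b→17 c→8
  8='bc' goto a→9
  9='bca' goto ·  [P1 ends]
  10='da' goto b→11
  11='dab' goto c→12
  12='dabc' goto b→13
  13='dabcb' goto a→14
  14='dabcba' goto ·  [P2 ends]
  15='ba' goto c→16
  16='bac' goto ·  [P3 ends]
  17='bb' goto d→18
  18='bbd' goto a→19
  19='bbda' goto a→20
  20='bbdaa' goto d→21
  21='bbdaad' goto ·  [P4 ends]
  22='dd' goto b→23
  23='ddb' goto b→24
  24='ddbb' goto d→25
  25='ddbbd' goto d→26
  26='ddbbdd' goto ·  [P5 ends]
  27='a' goto c→28
  28='ac' goto ·  [P6 ends]

Failure links (BFS by depth):
  fail(1) 'd': from fail(0)=0 chase 'd': 0 ⇒ 0;  out=∅∪out(0)=∅
  fail(7) 'b': from fail(0)=0 chase 'b': 0 ⇒ 0;  out=∅∪out(0)=∅
  fail(27) 'a': from fail(0)=0 chase 'a': 0 ⇒ 0;  out=∅∪out(0)=∅
  fail(2) 'dc': from fail(1)=0 chase 'c': 0 ⇒ 0;  out=∅∪out(0)=∅
  fail(8) 'bc': from fail(7)=0 chase 'c': 0 ⇒ 0;  out=∅∪out(0)=∅
  fail(10) 'da': from fail(1)=0 chase 'a': 0 ⇒ 27;  out=∅∪out(27)=∅
  fail(15) 'ba': from fail(7)=0 chase 'a': 0 ⇒ 27;  out=∅∪out(27)=∅
  fail(17) 'bb': from fail(7)=0 chase 'b': 0 ⇒ 7;  out=∅∪out(7)=∅
  fail(22) 'dd': from fail(1)=0 chase 'd': 0 ⇒ 1;  out=∅∪out(1)=∅
  fail(28) 'ac': from fail(27)=0 chase 'c': 0 ⇒ 0;  out={6}∪out(0)={6}
  fail(3) 'dcd': from fail(2)=0 chase 'd': 0 ⇒ 1;  out=∅∪out(1)=∅
  fail(9) 'bca': from fail(8)=0 chase 'a': 0 ⇒ 27;  out={1}∪out(27)={1}
  fail(11) 'dab': from fail(10)=27 chase 'b': 27→0 ⇒ 7;  out=∅∪out(7)=∅
  fail(16) 'bac': from fail(15)=27 chase 'c': 27 ⇒ 28;  out={3}∪out(28)={3,6}
  fail(18) 'bbd': from fail(17)=7 chase 'd': 7→0 ⇒ 1;  out=∅∪out(1)=∅
  fail(23) 'ddb': from fail(22)=1 chase 'b': 1→0 ⇒ 7;  out=∅∪out(7)=∅
  fail(4) 'dcdb': from fail(3)=1 chase 'b': 1→0 ⇒ 7;  out=∅∪out(7)=∅
  fail(12) 'dabc': from fail(11)=7 chase 'c': 7 ⇒ 8;  out=∅∪out(8)=∅
  fail(19) 'bbda': from fail(18)=1 chase 'a': 1 ⇒ 10;  out=∅∪out(10)=∅
  fail(24) 'ddbb': from fail(23)=7 chase 'b': 7 ⇒ 17;  out=∅∪out(17)=∅
  fail(5) 'dcdbc': from fail(4)=7 chase 'c': 7 ⇒ 8;  out=∅∪out(8)=∅
  fail(13) 'dabcb': from fail(12)=8 chase 'b': 8→0 ⇒ 7;  out=∅∪out(7)=∅
  fail(20) 'bbdaa': from fail(19)=10 chase 'a': 10→27→0 ⇒ 27;  out=∅∪out(27)=∅
  fail(25) 'ddbbd': from fail(24)=17 chase 'd': 17 ⇒ 18;  out=∅∪out(18)=∅
  fail(6) 'dcdbcd': from fail(5)=8 chase 'd': 8→0 ⇒ 1;  out={0}∪out(1)={0}
  fail(14) 'dabcba': from fail(13)=7 chase 'a': 7 ⇒ 15;  out={2}∪out(15)={2}
  fail(21) 'bbdaad': from fail(20)=27 chase 'd': 27→0 ⇒ 1;  out={4}∪out(1)={4}
  fail(26) 'ddbbdd': from fail(25)=18 chase 'd': 18→1 ⇒ 22;  out={5}∪out(22)={5}

Scan:
[0] read 'a'  n0⇒n27
[1] read 'c'  n27⇒n28  ** P6@[0:1]
[2] read 'd'  n28⇒n1 (via fail)
[3] read 'd'  n1⇒n22
[4] read 'b'  n22⇒n23
[5] read 'b'  n23⇒n24
[6] read 'd'  n24⇒n25
[7] read 'd'  n25⇒n26  ** P5@[2:7]
[8] read 'c'  n26⇒n2 (via fail)
[9] read 'd'  n2⇒n3
[10] read 'c'  n3⇒n2 (via fail)
[11] read 'd'  n2⇒n3
[12] read 'b'  n3⇒n4
[13] read 'c'  n4⇒n5
[14] read 'd'  n5⇒n6  ** P0@[9:14]
[15] read 'b'  n6⇒n7 (via fail)
[16] read 'a'  n7⇒n15
[17] read 'd'  n15⇒n1 (via fail)
[18] read 'b'  n1⇒n7 (via fail)
[19] read 'd'  n7⇒n1 (via fail)
[20] read 'c'  n1⇒n2
[21] read 'd'  n2⇒n3
[22] read 'b'  n3⇒n4
[23] read 'c'  n4⇒n5
[24] read 'd'  n5⇒n6  ** P0@[19:24]
[25] read 'c'  n6⇒n2 (via fail)
[26] read 'b'  n2⇒n7 (via fail)
[27] read 'b'  n7⇒n17
[28] read 'd'  n17⇒n18
[29] read 'a'  n18⇒n19

Matches: [[1,6],[7,5],[14,0],[24,0]]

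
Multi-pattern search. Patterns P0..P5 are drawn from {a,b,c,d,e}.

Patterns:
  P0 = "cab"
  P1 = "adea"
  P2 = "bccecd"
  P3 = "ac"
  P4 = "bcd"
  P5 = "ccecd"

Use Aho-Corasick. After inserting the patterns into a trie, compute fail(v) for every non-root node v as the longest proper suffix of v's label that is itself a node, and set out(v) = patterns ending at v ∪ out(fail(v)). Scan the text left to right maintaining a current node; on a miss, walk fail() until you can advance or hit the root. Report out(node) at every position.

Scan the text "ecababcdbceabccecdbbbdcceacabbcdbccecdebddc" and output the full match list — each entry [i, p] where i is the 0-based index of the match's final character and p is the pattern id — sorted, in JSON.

Build automaton:
Trie nodes:
  n0 'ε': a→4 b→8 c→1
  n1 'c': a→2 c→16
  n2 'ca': b→3
  n3 'cab': ·  [P0 ends]
  n4 'a': c→14 d→5
  n5 'ad': e→6
  n6 'ade': a→7
  n7 'adea': ·  [P1 ends]
  n8 'b': c→9
  n9 'bc': c→10 d→15
  n10 'bcc': e→11
  n11 'bcce': c→12
  n12 'bccec': d→13
  n13 'bccecd': ·  [P2 ends]
  n14 'ac': ·  [P3 ends]
  n15 'bcd': ·  [P4 ends]
  n16 'cc': e→17
  n17 'cce': c→18
  n18 'ccec': d→19
  n19 'ccecd': ·  [P5 ends]

Failure links (BFS by depth):
  fail(1) 'c': from fail(0)=0 chase 'c': 0 ⇒ 0;  out=∅∪out(0)=∅
  fail(4) 'a': from fail(0)=0 chase 'a': 0 ⇒ 0;  out=∅∪out(0)=∅
  fail(8) 'b': from fail(0)=0 chase 'b': 0 ⇒ 0;  out=∅∪out(0)=∅
  fail(2) 'ca': from fail(1)=0 chase 'a': 0 ⇒ 4;  out=∅∪out(4)=∅
  fail(5) 'ad': from fail(4)=0 chase 'd': 0 ⇒ 0;  out=∅∪out(0)=∅
  fail(9) 'bc': from fail(8)=0 chase 'c': 0 ⇒ 1;  out=∅∪out(1)=∅
  fail(14) 'ac': from fail(4)=0 chase 'c': 0 ⇒ 1;  out={3}∪out(1)={3}
  fail(16) 'cc': from fail(1)=0 chase 'c': 0 ⇒ 1;  out=∅∪out(1)=∅
  fail(3) 'cab': from fail(2)=4 chase 'b': 4→0 ⇒ 8;  out={0}∪out(8)={0}
  fail(6) 'ade': from fail(5)=0 chase 'e': 0 ⇒ 0;  out=∅∪out(0)=∅
  fail(10) 'bcc': from fail(9)=1 chase 'c': 1 ⇒ 16;  out=∅∪out(16)=∅
  fail(15) 'bcd': from fail(9)=1 chase 'd': 1→0 ⇒ 0;  out={4}∪out(0)={4}
  fail(17) 'cce': from fail(16)=1 chase 'e': 1→0 ⇒ 0;  out=∅∪out(0)=∅
  fail(7) 'adea': from fail(6)=0 chase 'a': 0 ⇒ 4;  out={1}∪out(4)={1}
  fail(11) 'bcce': from fail(10)=16 chase 'e': 16 ⇒ 17;  out=∅∪out(17)=∅
  fail(18) 'ccec': from fail(17)=0 chase 'c': 0 ⇒ 1;  out=∅∪out(1)=∅
  fail(12) 'bccec': from fail(11)=17 chase 'c': 17 ⇒ 18;  out=∅∪out(18)=∅
  fail(19) 'ccecd': from fail(18)=1 chase 'd': 1→0 ⇒ 0;  out={5}∪out(0)={5}
  fail(13) 'bccecd': from fail(12)=18 chase 'd': 18 ⇒ 19;  out={2}∪out(19)={2,5}

Scan:
[0] read 'e'  n0⇒n0
[1] read 'c'  n0⇒n1
[2] read 'a'  n1⇒n2
[3] read 'b'  n2⇒n3  ** P0@[1:3]
[4] read 'a'  n3⇒n4 (fail-walked)
[5] read 'b'  n4⇒n8 (fail-walked)
[6] read 'c'  n8⇒n9
[7] read 'd'  n9⇒n15  ** P4@[5:7]
[8] read 'b'  n15⇒n8 (fail-walked)
[9] read 'c'  n8⇒n9
[10] read 'e'  n9⇒n0 (fail-walked)
[11] read 'a'  n0⇒n4
[12] read 'b'  n4⇒n8 (fail-walked)
[13] read 'c'  n8⇒n9
[14] read 'c'  n9⇒n10
[15] read 'e'  n10⇒n11
[16] read 'c'  n11⇒n12
[17] read 'd'  n12⇒n13  ** P2@[12:17],P5@[13:17]
[18] read 'b'  n13⇒n8 (fail-walked)
[19] read 'b'  n8⇒n8 (fail-walked)
[20] read 'b'  n8⇒n8 (fail-walked)
[21] read 'd'  n8⇒n0 (fail-walked)
[22] read 'c'  n0⇒n1
[23] read 'c'  n1⇒n16
[24] read 'e'  n16⇒n17
[25] read 'a'  n17⇒n4 (fail-walked)
[26] read 'c'  n4⇒n14  ** P3@[25:26]
[27] read 'a'  n14⇒n2 (fail-walked)
[28] read 'b'  n2⇒n3  ** P0@[26:28]
[29] read 'b'  n3⇒n8 (fail-walked)
[30] read 'c'  n8⇒n9
[31] read 'd'  n9⇒n15  ** P4@[29:31]
[32] read 'b'  n15⇒n8 (fail-walked)
[33] read 'c'  n8⇒n9
[34] read 'c'  n9⇒n10
[35] read 'e'  n10⇒n11
[36] read 'c'  n11⇒n12
[37] read 'd'  n12⇒n13  ** P2@[32:37],P5@[33:37]
[38] read 'e'  n13⇒n0 (fail-walked)
[39] read 'b'  n0⇒n8
[40] read 'd'  n8⇒n0 (fail-walked)
[41] read 'd'  n0⇒n0
[42] read 'c'  n0⇒n1

Matches: [[3,0],[7,4],[17,2],[17,5],[26,3],[28,0],[31,4],[37,2],[37,5]]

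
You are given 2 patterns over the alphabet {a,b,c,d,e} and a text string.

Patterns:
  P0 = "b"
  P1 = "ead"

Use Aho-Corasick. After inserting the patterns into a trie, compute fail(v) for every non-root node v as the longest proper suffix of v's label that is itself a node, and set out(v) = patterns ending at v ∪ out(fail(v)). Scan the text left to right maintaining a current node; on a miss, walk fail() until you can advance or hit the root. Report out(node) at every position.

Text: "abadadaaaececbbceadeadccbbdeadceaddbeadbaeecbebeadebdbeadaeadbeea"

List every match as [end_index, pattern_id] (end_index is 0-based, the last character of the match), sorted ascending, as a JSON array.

Construct AC machine:
Trie nodes:
  n0 'ε': b→1 e→2
  n1 'b': ·  [P0 ends]
  n2 'e': a→3
  n3 'ea': d→4
  n4 'ead': ·  [P1 ends]

BFS fail/out derivation:
  n1('b'): parent n0 fail=0; on 'b' 0 → fail=0;  out {0}∪∅={0}
  n2('e'): parent n0 fail=0; on 'e' 0 → fail=0;  out ∅∪∅=∅
  n3('ea'): parent n2 fail=0; on 'a' 0 → fail=0;  out ∅∪∅=∅
  n4('ead'): parent n3 fail=0; on 'd' 0 → fail=0;  out {1}∪∅={1}

Scan:
i=0 'a': node 0→0
i=1 'b': node 0→1  → match P0@[1:1]
i=2 'a': node 1→0 (fail-walked)
i=3 'd': node 0→0
i=4 'a': node 0→0
i=5 'd': node 0→0
i=6 'a': node 0→0
i=7 'a': node 0→0
i=8 'a': node 0→0
i=9 'e': node 0→2
i=10 'c': node 2→0 (fail-walked)
i=11 'e': node 0→2
i=12 'c': node 2→0 (fail-walked)
i=13 'b': node 0→1  → match P0@[13:13]
i=14 'b': node 1→1 (fail-walked)  → match P0@[14:14]
i=15 'c': node 1→0 (fail-walked)
i=16 'e': node 0→2
i=17 'a': node 2→3
i=18 'd': node 3→4  → match P1@[16:18]
i=19 'e': node 4→2 (fail-walked)
i=20 'a': node 2→3
i=21 'd': node 3→4  → match P1@[19:21]
i=22 'c': node 4→0 (fail-walked)
i=23 'c': node 0→0
i=24 'b': node 0→1  → match P0@[24:24]
i=25 'b': node 1→1 (fail-walked)  → match P0@[25:25]
i=26 'd': node 1→0 (fail-walked)
i=27 'e': node 0→2
i=28 'a': node 2→3
i=29 'd': node 3→4  → match P1@[27:29]
i=30 'c': node 4→0 (fail-walked)
i=31 'e': node 0→2
i=32 'a': node 2→3
i=33 'd': node 3→4  → match P1@[31:33]
i=34 'd': node 4→0 (fail-walked)
i=35 'b': node 0→1  → match P0@[35:35]
i=36 'e': node 1→2 (fail-walked)
i=37 'a': node 2→3
i=38 'd': node 3→4  → match P1@[36:38]
i=39 'b': node 4→1 (fail-walked)  → match P0@[39:39]
i=40 'a': node 1→0 (fail-walked)
i=41 'e': node 0→2
i=42 'e': node 2→2 (fail-walked)
i=43 'c': node 2→0 (fail-walked)
i=44 'b': node 0→1  → match P0@[44:44]
i=45 'e': node 1→2 (fail-walked)
i=46 'b': node 2→1 (fail-walked)  → match P0@[46:46]
i=47 'e': node 1→2 (fail-walked)
i=48 'a': node 2→3
i=49 'd': node 3→4  → match P1@[47:49]
i=50 'e': node 4→2 (fail-walked)
i=51 'b': node 2→1 (fail-walked)  → match P0@[51:51]
i=52 'd': node 1→0 (fail-walked)
i=53 'b': node 0→1  → match P0@[53:53]
i=54 'e': node 1→2 (fail-walked)
i=55 'a': node 2→3
i=56 'd': node 3→4  → match P1@[54:56]
i=57 'a': node 4→0 (fail-walked)
i=58 'e': node 0→2
i=59 'a': node 2→3
i=60 'd': node 3→4  → match P1@[58:60]
i=61 'b': node 4→1 (fail-walked)  → match P0@[61:61]
i=62 'e': node 1→2 (fail-walked)
i=63 'e': node 2→2 (fail-walked)
i=64 'a': node 2→3

Result: [[1,0],[13,0],[14,0],[18,1],[21,1],[24,0],[25,0],[29,1],[33,1],[35,0],[38,1],[39,0],[44,0],[46,0],[49,1],[51,0],[53,0],[56,1],[60,1],[61,0]]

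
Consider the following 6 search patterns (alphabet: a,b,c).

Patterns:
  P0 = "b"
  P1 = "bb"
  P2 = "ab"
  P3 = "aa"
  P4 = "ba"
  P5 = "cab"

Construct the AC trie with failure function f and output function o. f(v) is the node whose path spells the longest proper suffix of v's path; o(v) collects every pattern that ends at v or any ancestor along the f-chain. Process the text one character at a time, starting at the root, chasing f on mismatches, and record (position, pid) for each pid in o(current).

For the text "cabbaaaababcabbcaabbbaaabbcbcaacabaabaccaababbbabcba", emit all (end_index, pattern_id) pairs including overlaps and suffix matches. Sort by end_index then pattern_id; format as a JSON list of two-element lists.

Construct AC machine:
Trie (insert patterns):
  n0 'ε': a→3 b→1 c→7
  n1 'b': a→6 b→2  ←P0
  n2 'bb': ·  ←P1
  n3 'a': a→5 b→4
  n4 'ab': ·  ←P2
  n5 'aa': ·  ←P3
  n6 'ba': ·  ←P4
  n7 'c': a→8
  n8 'ca': b→9
  n9 'cab': ·  ←P5

Failure links (BFS by depth):
  fail(1) 'b': from fail(0)=0 chase 'b': 0 ⇒ 0;  out={0}∪out(0)={0}
  fail(3) 'a': from fail(0)=0 chase 'a': 0 ⇒ 0;  out=∅∪out(0)=∅
  fail(7) 'c': from fail(0)=0 chase 'c': 0 ⇒ 0;  out=∅∪out(0)=∅
  fail(2) 'bb': from fail(1)=0 chase 'b': 0 ⇒ 1;  out={1}∪out(1)={0,1}
  fail(4) 'ab': from fail(3)=0 chase 'b': 0 ⇒ 1;  out={2}∪out(1)={0,2}
  fail(5) 'aa': from fail(3)=0 chase 'a': 0 ⇒ 3;  out={3}∪out(3)={3}
  fail(6) 'ba': from fail(1)=0 chase 'a': 0 ⇒ 3;  out={4}∪out(3)={4}
  fail(8) 'ca': from fail(7)=0 chase 'a': 0 ⇒ 3;  out=∅∪out(3)=∅
  fail(9) 'cab': from fail(8)=3 chase 'b': 3 ⇒ 4;  out={5}∪out(4)={0,2,5}

Text stream:
[0] read 'c'  n0⇒n7
[1] read 'a'  n7⇒n8
[2] read 'b'  n8⇒n9  ** P0@[2:2],P2@[1:2],P5@[0:2]
[3] read 'b'  n9⇒n2 ·f  ** P0@[3:3],P1@[2:3]
[4] read 'a'  n2⇒n6 ·f  ** P4@[3:4]
[5] read 'a'  n6⇒n5 ·f  ** P3@[4:5]
[6] read 'a'  n5⇒n5 ·f  ** P3@[5:6]
[7] read 'a'  n5⇒n5 ·f  ** P3@[6:7]
[8] read 'b'  n5⇒n4 ·f  ** P0@[8:8],P2@[7:8]
[9] read 'a'  n4⇒n6 ·f  ** P4@[8:9]
[10] read 'b'  n6⇒n4 ·f  ** P0@[10:10],P2@[9:10]
[11] read 'c'  n4⇒n7 ·f
[12] read 'a'  n7⇒n8
[13] read 'b'  n8⇒n9  ** P0@[13:13],P2@[12:13],P5@[11:13]
[14] read 'b'  n9⇒n2 ·f  ** P0@[14:14],P1@[13:14]
[15] read 'c'  n2⇒n7 ·f
[16] read 'a'  n7⇒n8
[17] read 'a'  n8⇒n5 ·f  ** P3@[16:17]
[18] read 'b'  n5⇒n4 ·f  ** P0@[18:18],P2@[17:18]
[19] read 'b'  n4⇒n2 ·f  ** P0@[19:19],P1@[18:19]
[20] read 'b'  n2⇒n2 ·f  ** P0@[20:20],P1@[19:20]
[21] read 'a'  n2⇒n6 ·f  ** P4@[20:21]
[22] read 'a'  n6⇒n5 ·f  ** P3@[21:22]
[23] read 'a'  n5⇒n5 ·f  ** P3@[22:23]
[24] read 'b'  n5⇒n4 ·f  ** P0@[24:24],P2@[23:24]
[25] read 'b'  n4⇒n2 ·f  ** P0@[25:25],P1@[24:25]
[26] read 'c'  n2⇒n7 ·f
[27] read 'b'  n7⇒n1 ·f  ** P0@[27:27]
[28] read 'c'  n1⇒n7 ·f
[29] read 'a'  n7⇒n8
[30] read 'a'  n8⇒n5 ·f  ** P3@[29:30]
[31] read 'c'  n5⇒n7 ·f
[32] read 'a'  n7⇒n8
[33] read 'b'  n8⇒n9  ** P0@[33:33],P2@[32:33],P5@[31:33]
[34] read 'a'  n9⇒n6 ·f  ** P4@[33:34]
[35] read 'a'  n6⇒n5 ·f  ** P3@[34:35]
[36] read 'b'  n5⇒n4 ·f  ** P0@[36:36],P2@[35:36]
[37] read 'a'  n4⇒n6 ·f  ** P4@[36:37]
[38] read 'c'  n6⇒n7 ·f
[39] read 'c'  n7⇒n7 ·f
[40] read 'a'  n7⇒n8
[41] read 'a'  n8⇒n5 ·f  ** P3@[40:41]
[42] read 'b'  n5⇒n4 ·f  ** P0@[42:42],P2@[41:42]
[43] read 'a'  n4⇒n6 ·f  ** P4@[42:43]
[44] read 'b'  n6⇒n4 ·f  ** P0@[44:44],P2@[43:44]
[45] read 'b'  n4⇒n2 ·f  ** P0@[45:45],P1@[44:45]
[46] read 'b'  n2⇒n2 ·f  ** P0@[46:46],P1@[45:46]
[47] read 'a'  n2⇒n6 ·f  ** P4@[46:47]
[48] read 'b'  n6⇒n4 ·f  ** P0@[48:48],P2@[47:48]
[49] read 'c'  n4⇒n7 ·f
[50] read 'b'  n7⇒n1 ·f  ** P0@[50:50]
[51] read 'a'  n1⇒n6  ** P4@[50:51]

Matches: [[2,0],[2,2],[2,5],[3,0],[3,1],[4,4],[5,3],[6,3],[7,3],[8,0],[8,2],[9,4],[10,0],[10,2],[13,0],[13,2],[13,5],[14,0],[14,1],[17,3],[18,0],[18,2],[19,0],[19,1],[20,0],[20,1],[21,4],[22,3],[23,3],[24,0],[24,2],[25,0],[25,1],[27,0],[30,3],[33,0],[33,2],[33,5],[34,4],[35,3],[36,0],[36,2],[37,4],[41,3],[42,0],[42,2],[43,4],[44,0],[44,2],[45,0],[45,1],[46,0],[46,1],[47,4],[48,0],[48,2],[50,0],[51,4]]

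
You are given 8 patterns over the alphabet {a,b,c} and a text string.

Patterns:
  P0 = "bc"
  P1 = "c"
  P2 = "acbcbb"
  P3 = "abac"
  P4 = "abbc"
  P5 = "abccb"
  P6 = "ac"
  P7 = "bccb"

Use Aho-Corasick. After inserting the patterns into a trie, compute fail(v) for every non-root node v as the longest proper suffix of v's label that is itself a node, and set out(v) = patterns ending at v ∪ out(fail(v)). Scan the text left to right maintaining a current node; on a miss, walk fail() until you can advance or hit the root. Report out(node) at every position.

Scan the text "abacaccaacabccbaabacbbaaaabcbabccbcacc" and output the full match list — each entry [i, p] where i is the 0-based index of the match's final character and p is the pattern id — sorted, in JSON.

Build automaton:
Trie nodes:
  0='ε' goto a→4 b→1 c→3
  1='b' goto c→2
  2='bc' goto c→18  [P0 ends]
  3='c' goto ·  [P1 ends]
  4='a' goto b→10 c→5
  5='ac' goto b→6  [P6 ends]
  6='acb' goto c→7
  7='acbc' goto b→8
  8='acbcb' goto b→9
  9='acbcbb' goto ·  [P2 ends]
  10='ab' goto a→11 b→13 c→15
  11='aba' goto c→12
  12='abac' goto ·  [P3 ends]
  13='abb' goto c→14
  14='abbc' goto ·  [P4 ends]
  15='abc' goto c→16
  16='abcc' goto b→17
  17='abccb' goto ·  [P5 ends]
  18='bcc' goto b→19
  19='bccb' goto ·  [P7 ends]

BFS fail/out derivation:
  n1('b'): parent n0 fail=0; on 'b' 0 → fail=0;  out ∅∪∅=∅
  n3('c'): parent n0 fail=0; on 'c' 0 → fail=0;  out {1}∪∅={1}
  n4('a'): parent n0 fail=0; on 'a' 0 → fail=0;  out ∅∪∅=∅
  n2('bc'): parent n1 fail=0; on 'c' 0 → fail=3;  out {0}∪{1}={0,1}
  n5('ac'): parent n4 fail=0; on 'c' 0 → fail=3;  out {6}∪{1}={1,6}
  n10('ab'): parent n4 fail=0; on 'b' 0 → fail=1;  out ∅∪∅=∅
  n6('acb'): parent n5 fail=3; on 'b' 3→0 → fail=1;  out ∅∪∅=∅
  n11('aba'): parent n10 fail=1; on 'a' 1→0 → fail=4;  out ∅∪∅=∅
  n13('abb'): parent n10 fail=1; on 'b' 1→0 → fail=1;  out ∅∪∅=∅
  n15('abc'): parent n10 fail=1; on 'c' 1 → fail=2;  out ∅∪{0,1}={0,1}
  n18('bcc'): parent n2 fail=3; on 'c' 3→0 → fail=3;  out ∅∪{1}={1}
  n7('acbc'): parent n6 fail=1; on 'c' 1 → fail=2;  out ∅∪{0,1}={0,1}
  n12('abac'): parent n11 fail=4; on 'c' 4 → fail=5;  out {3}∪{1,6}={1,3,6}
  n14('abbc'): parent n13 fail=1; on 'c' 1 → fail=2;  out {4}∪{0,1}={0,1,4}
  n16('abcc'): parent n15 fail=2; on 'c' 2 → fail=18;  out ∅∪{1}={1}
  n19('bccb'): parent n18 fail=3; on 'b' 3→0 → fail=1;  out {7}∪∅={7}
  n8('acbcb'): parent n7 fail=2; on 'b' 2→3→0 → fail=1;  out ∅∪∅=∅
  n17('abccb'): parent n16 fail=18; on 'b' 18 → fail=19;  out {5}∪{7}={5,7}
  n9('acbcbb'): parent n8 fail=1; on 'b' 1→0 → fail=1;  out {2}∪∅={2}

Run:
pos 0 'a': at 4
pos 1 'b': at 10
pos 2 'a': at 11
pos 3 'c': at 12  emit P1@[3:3],P3@[0:3],P6@[2:3]
pos 4 'a': at 4 ·f
pos 5 'c': at 5  emit P1@[5:5],P6@[4:5]
pos 6 'c': at 3 ·f  emit P1@[6:6]
pos 7 'a': at 4 ·f
pos 8 'a': at 4 ·f
pos 9 'c': at 5  emit P1@[9:9],P6@[8:9]
pos 10 'a': at 4 ·f
pos 11 'b': at 10
pos 12 'c': at 15  emit P0@[11:12],P1@[12:12]
pos 13 'c': at 16  emit P1@[13:13]
pos 14 'b': at 17  emit P5@[10:14],P7@[11:14]
pos 15 'a': at 4 ·f
pos 16 'a': at 4 ·f
pos 17 'b': at 10
pos 18 'a': at 11
pos 19 'c': at 12  emit P1@[19:19],P3@[16:19],P6@[18:19]
pos 20 'b': at 6 ·f
pos 21 'b': at 1 ·f
pos 22 'a': at 4 ·f
pos 23 'a': at 4 ·f
pos 24 'a': at 4 ·f
pos 25 'a': at 4 ·f
pos 26 'b': at 10
pos 27 'c': at 15  emit P0@[26:27],P1@[27:27]
pos 28 'b': at 1 ·f
pos 29 'a': at 4 ·f
pos 30 'b': at 10
pos 31 'c': at 15  emit P0@[30:31],P1@[31:31]
pos 32 'c': at 16  emit P1@[32:32]
pos 33 'b': at 17  emit P5@[29:33],P7@[30:33]
pos 34 'c': at 2 ·f  emit P0@[33:34],P1@[34:34]
pos 35 'a': at 4 ·f
pos 36 'c': at 5  emit P1@[36:36],P6@[35:36]
pos 37 'c': at 3 ·f  emit P1@[37:37]

Matches: [[3,1],[3,3],[3,6],[5,1],[5,6],[6,1],[9,1],[9,6],[12,0],[12,1],[13,1],[14,5],[14,7],[19,1],[19,3],[19,6],[27,0],[27,1],[31,0],[31,1],[32,1],[33,5],[33,7],[34,0],[34,1],[36,1],[36,6],[37,1]]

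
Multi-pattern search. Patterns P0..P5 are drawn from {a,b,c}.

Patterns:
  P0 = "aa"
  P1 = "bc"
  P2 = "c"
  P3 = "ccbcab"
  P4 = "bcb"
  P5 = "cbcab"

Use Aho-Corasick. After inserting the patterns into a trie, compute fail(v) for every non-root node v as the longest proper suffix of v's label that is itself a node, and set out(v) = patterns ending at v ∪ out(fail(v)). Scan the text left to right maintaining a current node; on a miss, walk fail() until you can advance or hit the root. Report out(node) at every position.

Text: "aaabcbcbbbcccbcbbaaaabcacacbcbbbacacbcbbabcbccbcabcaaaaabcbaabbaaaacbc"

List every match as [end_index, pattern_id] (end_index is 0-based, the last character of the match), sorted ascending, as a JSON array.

Build:
Trie (insert patterns):
  n0 'ε': a→1 b→3 c→5
  n1 'a': a→2
  n2 'aa': ·  [P0 ends]
  n3 'b': c→4
  n4 'bc': b→11  [P1 ends]
  n5 'c': b→12 c→6  [P2 ends]
  n6 'cc': b→7
  n7 'ccb': c→8
  n8 'ccbc': a→9
  n9 'ccbca': b→10
  n10 'ccbcab': ·  [P3 ends]
  n11 'bcb': ·  [P4 ends]
  n12 'cb': c→13
  n13 'cbc': a→14
  n14 'cbca': b→15
  n15 'cbcab': ·  [P5 ends]

BFS fail/out derivation:
  fail(1) 'a': from fail(0)=0 chase 'a': 0 ⇒ 0;  out=∅∪out(0)=∅
  fail(3) 'b': from fail(0)=0 chase 'b': 0 ⇒ 0;  out=∅∪out(0)=∅
  fail(5) 'c': from fail(0)=0 chase 'c': 0 ⇒ 0;  out={2}∪out(0)={2}
  fail(2) 'aa': from fail(1)=0 chase 'a': 0 ⇒ 1;  out={0}∪out(1)={0}
  fail(4) 'bc': from fail(3)=0 chase 'c': 0 ⇒ 5;  out={1}∪out(5)={1,2}
  fail(6) 'cc': from fail(5)=0 chase 'c': 0 ⇒ 5;  out=∅∪out(5)={2}
  fail(12) 'cb': from fail(5)=0 chase 'b': 0 ⇒ 3;  out=∅∪out(3)=∅
  fail(7) 'ccb': from fail(6)=5 chase 'b': 5 ⇒ 12;  out=∅∪out(12)=∅
  fail(11) 'bcb': from fail(4)=5 chase 'b': 5 ⇒ 12;  out={4}∪out(12)={4}
  fail(13) 'cbc': from fail(12)=3 chase 'c': 3 ⇒ 4;  out=∅∪out(4)={1,2}
  fail(8) 'ccbc': from fail(7)=12 chase 'c': 12 ⇒ 13;  out=∅∪out(13)={1,2}
  fail(14) 'cbca': from fail(13)=4 chase 'a': 4→5→0 ⇒ 1;  out=∅∪out(1)=∅
  fail(9) 'ccbca': from fail(8)=13 chase 'a': 13 ⇒ 14;  out=∅∪out(14)=∅
  fail(15) 'cbcab': from fail(14)=1 chase 'b': 1→0 ⇒ 3;  out={5}∪out(3)={5}
  fail(10) 'ccbcab': from fail(9)=14 chase 'b': 14 ⇒ 15;  out={3}∪out(15)={3,5}

Run:
i=0 'a': node 0→1
i=1 'a': node 1→2  emit P0@[0:1]
i=2 'a': node 2→2 ·f  emit P0@[1:2]
i=3 'b': node 2→3 ·f
i=4 'c': node 3→4  emit P1@[3:4],P2@[4:4]
i=5 'b': node 4→11  emit P4@[3:5]
i=6 'c': node 11→13 ·f  emit P1@[5:6],P2@[6:6]
i=7 'b': node 13→11 ·f  emit P4@[5:7]
i=8 'b': node 11→3 ·f
i=9 'b': node 3→3 ·f
i=10 'c': node 3→4  emit P1@[9:10],P2@[10:10]
i=11 'c': node 4→6 ·f  emit P2@[11:11]
i=12 'c': node 6→6 ·f  emit P2@[12:12]
i=13 'b': node 6→7
i=14 'c': node 7→8  emit P1@[13:14],P2@[14:14]
i=15 'b': node 8→11 ·f  emit P4@[13:15]
i=16 'b': node 11→3 ·f
i=17 'a': node 3→1 ·f
i=18 'a': node 1→2  emit P0@[17:18]
i=19 'a': node 2→2 ·f  emit P0@[18:19]
i=20 'a': node 2→2 ·f  emit P0@[19:20]
i=21 'b': node 2→3 ·f
i=22 'c': node 3→4  emit P1@[21:22],P2@[22:22]
i=23 'a': node 4→1 ·f
i=24 'c': node 1→5 ·f  emit P2@[24:24]
i=25 'a': node 5→1 ·f
i=26 'c': node 1→5 ·f  emit P2@[26:26]
i=27 'b': node 5→12
i=28 'c': node 12→13  emit P1@[27:28],P2@[28:28]
i=29 'b': node 13→11 ·f  emit P4@[27:29]
i=30 'b': node 11→3 ·f
i=31 'b': node 3→3 ·f
i=32 'a': node 3→1 ·f
i=33 'c': node 1→5 ·f  emit P2@[33:33]
i=34 'a': node 5→1 ·f
i=35 'c': node 1→5 ·f  emit P2@[35:35]
i=36 'b': node 5→12
i=37 'c': node 12→13  emit P1@[36:37],P2@[37:37]
i=38 'b': node 13→11 ·f  emit P4@[36:38]
i=39 'b': node 11→3 ·f
i=40 'a': node 3→1 ·f
i=41 'b': node 1→3 ·f
i=42 'c': node 3→4  emit P1@[41:42],P2@[42:42]
i=43 'b': node 4→11  emit P4@[41:43]
i=44 'c': node 11→13 ·f  emit P1@[43:44],P2@[44:44]
i=45 'c': node 13→6 ·f  emit P2@[45:45]
i=46 'b': node 6→7
i=47 'c': node 7→8  emit P1@[46:47],P2@[47:47]
i=48 'a': node 8→9
i=49 'b': node 9→10  emit P3@[44:49],P5@[45:49]
i=50 'c': node 10→4 ·f  emit P1@[49:50],P2@[50:50]
i=51 'a': node 4→1 ·f
i=52 'a': node 1→2  emit P0@[51:52]
i=53 'a': node 2→2 ·f  emit P0@[52:53]
i=54 'a': node 2→2 ·f  emit P0@[53:54]
i=55 'a': node 2→2 ·f  emit P0@[54:55]
i=56 'b': node 2→3 ·f
i=57 'c': node 3→4  emit P1@[56:57],P2@[57:57]
i=58 'b': node 4→11  emit P4@[56:58]
i=59 'a': node 11→1 ·f
i=60 'a': node 1→2  emit P0@[59:60]
i=61 'b': node 2→3 ·f
i=62 'b': node 3→3 ·f
i=63 'a': node 3→1 ·f
i=64 'a': node 1→2  emit P0@[63:64]
i=65 'a': node 2→2 ·f  emit P0@[64:65]
i=66 'a': node 2→2 ·f  emit P0@[65:66]
i=67 'c': node 2→5 ·f  emit P2@[67:67]
i=68 'b': node 5→12
i=69 'c': node 12→13  emit P1@[68:69],P2@[69:69]

Result: [[1,0],[2,0],[4,1],[4,2],[5,4],[6,1],[6,2],[7,4],[10,1],[10,2],[11,2],[12,2],[14,1],[14,2],[15,4],[18,0],[19,0],[20,0],[22,1],[22,2],[24,2],[26,2],[28,1],[28,2],[29,4],[33,2],[35,2],[37,1],[37,2],[38,4],[42,1],[42,2],[43,4],[44,1],[44,2],[45,2],[47,1],[47,2],[49,3],[49,5],[50,1],[50,2],[52,0],[53,0],[54,0],[55,0],[57,1],[57,2],[58,4],[60,0],[64,0],[65,0],[66,0],[67,2],[69,1],[69,2]]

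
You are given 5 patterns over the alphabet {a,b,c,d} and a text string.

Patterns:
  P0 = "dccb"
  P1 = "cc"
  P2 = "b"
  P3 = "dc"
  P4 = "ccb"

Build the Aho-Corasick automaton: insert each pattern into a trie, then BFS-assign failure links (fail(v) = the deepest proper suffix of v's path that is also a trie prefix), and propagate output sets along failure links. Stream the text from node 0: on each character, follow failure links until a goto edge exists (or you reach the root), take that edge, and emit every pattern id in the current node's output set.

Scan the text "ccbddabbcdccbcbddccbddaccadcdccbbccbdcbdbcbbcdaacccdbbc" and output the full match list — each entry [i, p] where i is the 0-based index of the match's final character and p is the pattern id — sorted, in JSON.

Build automaton:
Trie nodes:
  n0 'ε': b→7 c→5 d→1
  n1 'd': c→2
  n2 'dc': c→3  ←P3
  n3 'dcc': b→4
  n4 'dccb': ·  ←P0
  n5 'c': c→6
  n6 'cc': b→8  ←P1
  n7 'b': ·  ←P2
  n8 'ccb': ·  ←P4

BFS fail/out derivation:
  n1('d'): parent n0 fail=0; on 'd' 0 → fail=0;  out ∅∪∅=∅
  n5('c'): parent n0 fail=0; on 'c' 0 → fail=0;  out ∅∪∅=∅
  n7('b'): parent n0 fail=0; on 'b' 0 → fail=0;  out {2}∪∅={2}
  n2('dc'): parent n1 fail=0; on 'c' 0 → fail=5;  out {3}∪∅={3}
  n6('cc'): parent n5 fail=0; on 'c' 0 → fail=5;  out {1}∪∅={1}
  n3('dcc'): parent n2 fail=5; on 'c' 5 → fail=6;  out ∅∪{1}={1}
  n8('ccb'): parent n6 fail=5; on 'b' 5→0 → fail=7;  out {4}∪{2}={2,4}
  n4('dccb'): parent n3 fail=6; on 'b' 6 → fail=8;  out {0}∪{2,4}={0,2,4}

Scan:
i=0 'c': node 0→5
i=1 'c': node 5→6  ** P1@[0:1]
i=2 'b': node 6→8  ** P2@[2:2],P4@[0:2]
i=3 'd': node 8→1 (fail-walked)
i=4 'd': node 1→1 (fail-walked)
i=5 'a': node 1→0 (fail-walked)
i=6 'b': node 0→7  ** P2@[6:6]
i=7 'b': node 7→7 (fail-walked)  ** P2@[7:7]
i=8 'c': node 7→5 (fail-walked)
i=9 'd': node 5→1 (fail-walked)
i=10 'c': node 1→2  ** P3@[9:10]
i=11 'c': node 2→3  ** P1@[10:11]
i=12 'b': node 3→4  ** P0@[9:12],P2@[12:12],P4@[10:12]
i=13 'c': node 4→5 (fail-walked)
i=14 'b': node 5→7 (fail-walked)  ** P2@[14:14]
i=15 'd': node 7→1 (fail-walked)
i=16 'd': node 1→1 (fail-walked)
i=17 'c': node 1→2  ** P3@[16:17]
i=18 'c': node 2→3  ** P1@[17:18]
i=19 'b': node 3→4  ** P0@[16:19],P2@[19:19],P4@[17:19]
i=20 'd': node 4→1 (fail-walked)
i=21 'd': node 1→1 (fail-walked)
i=22 'a': node 1→0 (fail-walked)
i=23 'c': node 0→5
i=24 'c': node 5→6  ** P1@[23:24]
i=25 'a': node 6→0 (fail-walked)
i=26 'd': node 0→1
i=27 'c': node 1→2  ** P3@[26:27]
i=28 'd': node 2→1 (fail-walked)
i=29 'c': node 1→2  ** P3@[28:29]
i=30 'c': node 2→3  ** P1@[29:30]
i=31 'b': node 3→4  ** P0@[28:31],P2@[31:31],P4@[29:31]
i=32 'b': node 4→7 (fail-walked)  ** P2@[32:32]
i=33 'c': node 7→5 (fail-walked)
i=34 'c': node 5→6  ** P1@[33:34]
i=35 'b': node 6→8  ** P2@[35:35],P4@[33:35]
i=36 'd': node 8→1 (fail-walked)
i=37 'c': node 1→2  ** P3@[36:37]
i=38 'b': node 2→7 (fail-walked)  ** P2@[38:38]
i=39 'd': node 7→1 (fail-walked)
i=40 'b': node 1→7 (fail-walked)  ** P2@[40:40]
i=41 'c': node 7→5 (fail-walked)
i=42 'b': node 5→7 (fail-walked)  ** P2@[42:42]
i=43 'b': node 7→7 (fail-walked)  ** P2@[43:43]
i=44 'c': node 7→5 (fail-walked)
i=45 'd': node 5→1 (fail-walked)
i=46 'a': node 1→0 (fail-walked)
i=47 'a': node 0→0
i=48 'c': node 0→5
i=49 'c': node 5→6  ** P1@[48:49]
i=50 'c': node 6→6 (fail-walked)  ** P1@[49:50]
i=51 'd': node 6→1 (fail-walked)
i=52 'b': node 1→7 (fail-walked)  ** P2@[52:52]
i=53 'b': node 7→7 (fail-walked)  ** P2@[53:53]
i=54 'c': node 7→5 (fail-walked)

Result: [[1,1],[2,2],[2,4],[6,2],[7,2],[10,3],[11,1],[12,0],[12,2],[12,4],[14,2],[17,3],[18,1],[19,0],[19,2],[19,4],[24,1],[27,3],[29,3],[30,1],[31,0],[31,2],[31,4],[32,2],[34,1],[35,2],[35,4],[37,3],[38,2],[40,2],[42,2],[43,2],[49,1],[50,1],[52,2],[53,2]]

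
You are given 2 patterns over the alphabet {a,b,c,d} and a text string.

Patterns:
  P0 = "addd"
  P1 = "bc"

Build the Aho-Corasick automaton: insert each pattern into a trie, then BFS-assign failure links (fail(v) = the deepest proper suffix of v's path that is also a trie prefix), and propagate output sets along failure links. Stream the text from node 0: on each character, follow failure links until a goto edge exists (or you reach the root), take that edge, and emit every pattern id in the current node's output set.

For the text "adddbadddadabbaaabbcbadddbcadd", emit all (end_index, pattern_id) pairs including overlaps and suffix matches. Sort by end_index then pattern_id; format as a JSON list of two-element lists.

Build automaton:
Trie (insert patterns):
  0='ε' goto a→1 b→5
  1='a' goto d→2
  2='ad' goto d→3
  3='add' goto d→4
  4='addd' goto ·  ←P0
  5='b' goto c→6
  6='bc' goto ·  ←P1

Failure links (BFS by depth):
  n1('a'): parent n0 fail=0; on 'a' 0 → fail=0;  out ∅∪∅=∅
  n5('b'): parent n0 fail=0; on 'b' 0 → fail=0;  out ∅∪∅=∅
  n2('ad'): parent n1 fail=0; on 'd' 0 → fail=0;  out ∅∪∅=∅
  n6('bc'): parent n5 fail=0; on 'c' 0 → fail=0;  out {1}∪∅={1}
  n3('add'): parent n2 fail=0; on 'd' 0 → fail=0;  out ∅∪∅=∅
  n4('addd'): parent n3 fail=0; on 'd' 0 → fail=0;  out {0}∪∅={0}

Run:
[0] read 'a'  n0⇒n1
[1] read 'd'  n1⇒n2
[2] read 'd'  n2⇒n3
[3] read 'd'  n3⇒n4  ** P0@[0:3]
[4] read 'b'  n4⇒n5 (fail-walked)
[5] read 'a'  n5⇒n1 (fail-walked)
[6] read 'd'  n1⇒n2
[7] read 'd'  n2⇒n3
[8] read 'd'  n3⇒n4  ** P0@[5:8]
[9] read 'a'  n4⇒n1 (fail-walked)
[10] read 'd'  n1⇒n2
[11] read 'a'  n2⇒n1 (fail-walked)
[12] read 'b'  n1⇒n5 (fail-walked)
[13] read 'b'  n5⇒n5 (fail-walked)
[14] read 'a'  n5⇒n1 (fail-walked)
[15] read 'a'  n1⇒n1 (fail-walked)
[16] read 'a'  n1⇒n1 (fail-walked)
[17] read 'b'  n1⇒n5 (fail-walked)
[18] read 'b'  n5⇒n5 (fail-walked)
[19] read 'c'  n5⇒n6  ** P1@[18:19]
[20] read 'b'  n6⇒n5 (fail-walked)
[21] read 'a'  n5⇒n1 (fail-walked)
[22] read 'd'  n1⇒n2
[23] read 'd'  n2⇒n3
[24] read 'd'  n3⇒n4  ** P0@[21:24]
[25] read 'b'  n4⇒n5 (fail-walked)
[26] read 'c'  n5⇒n6  ** P1@[25:26]
[27] read 'a'  n6⇒n1 (fail-walked)
[28] read 'd'  n1⇒n2
[29] read 'd'  n2⇒n3

Matches: [[3,0],[8,0],[19,1],[24,0],[26,1]]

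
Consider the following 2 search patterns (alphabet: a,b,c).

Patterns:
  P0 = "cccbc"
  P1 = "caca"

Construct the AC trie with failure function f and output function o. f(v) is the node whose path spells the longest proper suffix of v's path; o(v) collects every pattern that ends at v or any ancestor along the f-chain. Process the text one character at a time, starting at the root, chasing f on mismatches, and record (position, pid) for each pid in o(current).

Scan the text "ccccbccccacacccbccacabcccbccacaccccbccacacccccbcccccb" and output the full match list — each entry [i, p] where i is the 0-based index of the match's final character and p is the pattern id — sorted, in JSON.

Construct AC machine:
Trie (insert patterns):
  n0 'ε': c→1
  n1 'c': a→6 c→2
  n2 'cc': c→3
  n3 'ccc': b→4
  n4 'cccb': c→5
  n5 'cccbc': ·  [P0 ends]
  n6 'ca': c→7
  n7 'cac': a→8
  n8 'caca': ·  [P1 ends]

Failure links (BFS by depth):
  n1('c'): parent n0 fail=0; on 'c' 0 → fail=0;  out ∅∪∅=∅
  n2('cc'): parent n1 fail=0; on 'c' 0 → fail=1;  out ∅∪∅=∅
  n6('ca'): parent n1 fail=0; on 'a' 0 → fail=0;  out ∅∪∅=∅
  n3('ccc'): parent n2 fail=1; on 'c' 1 → fail=2;  out ∅∪∅=∅
  n7('cac'): parent n6 fail=0; on 'c' 0 → fail=1;  out ∅∪∅=∅
  n4('cccb'): parent n3 fail=2; on 'b' 2→1→0 → fail=0;  out ∅∪∅=∅
  n8('caca'): parent n7 fail=1; on 'a' 1 → fail=6;  out {1}∪∅={1}
  n5('cccbc'): parent n4 fail=0; on 'c' 0 → fail=1;  out {0}∪∅={0}

Scan:
i=0 'c': node 0→1
i=1 'c': node 1→2
i=2 'c': node 2→3
i=3 'c': node 3→3 (fail-walked)
i=4 'b': node 3→4
i=5 'c': node 4→5  ** P0@[1:5]
i=6 'c': node 5→2 (fail-walked)
i=7 'c': node 2→3
i=8 'c': node 3→3 (fail-walked)
i=9 'a': node 3→6 (fail-walked)
i=10 'c': node 6→7
i=11 'a': node 7→8  ** P1@[8:11]
i=12 'c': node 8→7 (fail-walked)
i=13 'c': node 7→2 (fail-walked)
i=14 'c': node 2→3
i=15 'b': node 3→4
i=16 'c': node 4→5  ** P0@[12:16]
i=17 'c': node 5→2 (fail-walked)
i=18 'a': node 2→6 (fail-walked)
i=19 'c': node 6→7
i=20 'a': node 7→8  ** P1@[17:20]
i=21 'b': node 8→0 (fail-walked)
i=22 'c': node 0→1
i=23 'c': node 1→2
i=24 'c': node 2→3
i=25 'b': node 3→4
i=26 'c': node 4→5  ** P0@[22:26]
i=27 'c': node 5→2 (fail-walked)
i=28 'a': node 2→6 (fail-walked)
i=29 'c': node 6→7
i=30 'a': node 7→8  ** P1@[27:30]
i=31 'c': node 8→7 (fail-walked)
i=32 'c': node 7→2 (fail-walked)
i=33 'c': node 2→3
i=34 'c': node 3→3 (fail-walked)
i=35 'b': node 3→4
i=36 'c': node 4→5  ** P0@[32:36]
i=37 'c': node 5→2 (fail-walked)
i=38 'a': node 2→6 (fail-walked)
i=39 'c': node 6→7
i=40 'a': node 7→8  ** P1@[37:40]
i=41 'c': node 8→7 (fail-walked)
i=42 'c': node 7→2 (fail-walked)
i=43 'c': node 2→3
i=44 'c': node 3→3 (fail-walked)
i=45 'c': node 3→3 (fail-walked)
i=46 'b': node 3→4
i=47 'c': node 4→5  ** P0@[43:47]
i=48 'c': node 5→2 (fail-walked)
i=49 'c': node 2→3
i=50 'c': node 3→3 (fail-walked)
i=51 'c': node 3→3 (fail-walked)
i=52 'b': node 3→4

Matches: [[5,0],[11,1],[16,0],[20,1],[26,0],[30,1],[36,0],[40,1],[47,0]]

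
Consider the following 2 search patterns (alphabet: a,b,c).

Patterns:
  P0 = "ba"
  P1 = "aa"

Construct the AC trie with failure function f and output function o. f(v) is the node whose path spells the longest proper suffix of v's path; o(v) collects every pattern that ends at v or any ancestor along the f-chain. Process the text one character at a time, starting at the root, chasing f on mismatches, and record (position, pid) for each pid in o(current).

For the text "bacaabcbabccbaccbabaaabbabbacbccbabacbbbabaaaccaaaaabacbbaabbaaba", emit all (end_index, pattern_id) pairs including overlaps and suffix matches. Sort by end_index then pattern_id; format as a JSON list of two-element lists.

Build:
Trie nodes:
  n0 'ε': a→3 b→1
  n1 'b': a→2
  n2 'ba': ·  ←P0
  n3 'a': a→4
  n4 'aa': ·  ←P1

Failure links (BFS by depth):
  n1('b'): parent n0 fail=0; on 'b' 0 → fail=0;  out ∅∪∅=∅
  n3('a'): parent n0 fail=0; on 'a' 0 → fail=0;  out ∅∪∅=∅
  n2('ba'): parent n1 fail=0; on 'a' 0 → fail=3;  out {0}∪∅={0}
  n4('aa'): parent n3 fail=0; on 'a' 0 → fail=3;  out {1}∪∅={1}

Run:
pos 0 'b': at 1
pos 1 'a': at 2  emit P0@[0:1]
pos 2 'c': at 0 ·f
pos 3 'a': at 3
pos 4 'a': at 4  emit P1@[3:4]
pos 5 'b': at 1 ·f
pos 6 'c': at 0 ·f
pos 7 'b': at 1
pos 8 'a': at 2  emit P0@[7:8]
pos 9 'b': at 1 ·f
pos 10 'c': at 0 ·f
pos 11 'c': at 0
pos 12 'b': at 1
pos 13 'a': at 2  emit P0@[12:13]
pos 14 'c': at 0 ·f
pos 15 'c': at 0
pos 16 'b': at 1
pos 17 'a': at 2  emit P0@[16:17]
pos 18 'b': at 1 ·f
pos 19 'a': at 2  emit P0@[18:19]
pos 20 'a': at 4 ·f  emit P1@[19:20]
pos 21 'a': at 4 ·f  emit P1@[20:21]
pos 22 'b': at 1 ·f
pos 23 'b': at 1 ·f
pos 24 'a': at 2  emit P0@[23:24]
pos 25 'b': at 1 ·f
pos 26 'b': at 1 ·f
pos 27 'a': at 2  emit P0@[26:27]
pos 28 'c': at 0 ·f
pos 29 'b': at 1
pos 30 'c': at 0 ·f
pos 31 'c': at 0
pos 32 'b': at 1
pos 33 'a': at 2  emit P0@[32:33]
pos 34 'b': at 1 ·f
pos 35 'a': at 2  emit P0@[34:35]
pos 36 'c': at 0 ·f
pos 37 'b': at 1
pos 38 'b': at 1 ·f
pos 39 'b': at 1 ·f
pos 40 'a': at 2  emit P0@[39:40]
pos 41 'b': at 1 ·f
pos 42 'a': at 2  emit P0@[41:42]
pos 43 'a': at 4 ·f  emit P1@[42:43]
pos 44 'a': at 4 ·f  emit P1@[43:44]
pos 45 'c': at 0 ·f
pos 46 'c': at 0
pos 47 'a': at 3
pos 48 'a': at 4  emit P1@[47:48]
pos 49 'a': at 4 ·f  emit P1@[48:49]
pos 50 'a': at 4 ·f  emit P1@[49:50]
pos 51 'a': at 4 ·f  emit P1@[50:51]
pos 52 'b': at 1 ·f
pos 53 'a': at 2  emit P0@[52:53]
pos 54 'c': at 0 ·f
pos 55 'b': at 1
pos 56 'b': at 1 ·f
pos 57 'a': at 2  emit P0@[56:57]
pos 58 'a': at 4 ·f  emit P1@[57:58]
pos 59 'b': at 1 ·f
pos 60 'b': at 1 ·f
pos 61 'a': at 2  emit P0@[60:61]
pos 62 'a': at 4 ·f  emit P1@[61:62]
pos 63 'b': at 1 ·f
pos 64 'a': at 2  emit P0@[63:64]

Result: [[1,0],[4,1],[8,0],[13,0],[17,0],[19,0],[20,1],[21,1],[24,0],[27,0],[33,0],[35,0],[40,0],[42,0],[43,1],[44,1],[48,1],[49,1],[50,1],[51,1],[53,0],[57,0],[58,1],[61,0],[62,1],[64,0]]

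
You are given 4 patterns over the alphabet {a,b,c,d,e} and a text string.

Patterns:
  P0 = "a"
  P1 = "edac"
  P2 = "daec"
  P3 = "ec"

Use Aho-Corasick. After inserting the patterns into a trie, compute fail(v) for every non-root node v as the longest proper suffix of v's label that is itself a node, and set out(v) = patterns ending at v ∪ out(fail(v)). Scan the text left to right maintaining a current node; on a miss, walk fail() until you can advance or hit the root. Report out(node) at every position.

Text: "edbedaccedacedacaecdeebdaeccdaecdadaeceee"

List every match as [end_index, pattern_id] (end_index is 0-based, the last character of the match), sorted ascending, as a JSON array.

Build automaton:
Trie nodes:
  n0 'ε': a→1 d→6 e→2
  n1 'a': ·  [P0 ends]
  n2 'e': c→10 d→3
  n3 'ed': a→4
  n4 'eda': c→5
  n5 'edac': ·  [P1 ends]
  n6 'd': a→7
  n7 'da': e→8
  n8 'dae': c→9
  n9 'daec': ·  [P2 ends]
  n10 'ec': ·  [P3 ends]

BFS fail/out derivation:
  fail(1) 'a': from fail(0)=0 chase 'a': 0 ⇒ 0;  out={0}∪out(0)={0}
  fail(2) 'e': from fail(0)=0 chase 'e': 0 ⇒ 0;  out=∅∪out(0)=∅
  fail(6) 'd': from fail(0)=0 chase 'd': 0 ⇒ 0;  out=∅∪out(0)=∅
  fail(3) 'ed': from fail(2)=0 chase 'd': 0 ⇒ 6;  out=∅∪out(6)=∅
  fail(7) 'da': from fail(6)=0 chase 'a': 0 ⇒ 1;  out=∅∪out(1)={0}
  fail(10) 'ec': from fail(2)=0 chase 'c': 0 ⇒ 0;  out={3}∪out(0)={3}
  fail(4) 'eda': from fail(3)=6 chase 'a': 6 ⇒ 7;  out=∅∪out(7)={0}
  fail(8) 'dae': from fail(7)=1 chase 'e': 1→0 ⇒ 2;  out=∅∪out(2)=∅
  fail(5) 'edac': from fail(4)=7 chase 'c': 7→1→0 ⇒ 0;  out={1}∪out(0)={1}
  fail(9) 'daec': from fail(8)=2 chase 'c': 2 ⇒ 10;  out={2}∪out(10)={2,3}

Scan:
i=0 'e': node 0→2
i=1 'd': node 2→3
i=2 'b': node 3→0 (fail-walked)
i=3 'e': node 0→2
i=4 'd': node 2→3
i=5 'a': node 3→4  ** P0@[5:5]
i=6 'c': node 4→5  ** P1@[3:6]
i=7 'c': node 5→0 (fail-walked)
i=8 'e': node 0→2
i=9 'd': node 2→3
i=10 'a': node 3→4  ** P0@[10:10]
i=11 'c': node 4→5  ** P1@[8:11]
i=12 'e': node 5→2 (fail-walked)
i=13 'd': node 2→3
i=14 'a': node 3→4  ** P0@[14:14]
i=15 'c': node 4→5  ** P1@[12:15]
i=16 'a': node 5→1 (fail-walked)  ** P0@[16:16]
i=17 'e': node 1→2 (fail-walked)
i=18 'c': node 2→10  ** P3@[17:18]
i=19 'd': node 10→6 (fail-walked)
i=20 'e': node 6→2 (fail-walked)
i=21 'e': node 2→2 (fail-walked)
i=22 'b': node 2→0 (fail-walked)
i=23 'd': node 0→6
i=24 'a': node 6→7  ** P0@[24:24]
i=25 'e': node 7→8
i=26 'c': node 8→9  ** P2@[23:26],P3@[25:26]
i=27 'c': node 9→0 (fail-walked)
i=28 'd': node 0→6
i=29 'a': node 6→7  ** P0@[29:29]
i=30 'e': node 7→8
i=31 'c': node 8→9  ** P2@[28:31],P3@[30:31]
i=32 'd': node 9→6 (fail-walked)
i=33 'a': node 6→7  ** P0@[33:33]
i=34 'd': node 7→6 (fail-walked)
i=35 'a': node 6→7  ** P0@[35:35]
i=36 'e': node 7→8
i=37 'c': node 8→9  ** P2@[34:37],P3@[36:37]
i=38 'e': node 9→2 (fail-walked)
i=39 'e': node 2→2 (fail-walked)
i=40 'e': node 2→2 (fail-walked)

All matches (sorted): [[5,0],[6,1],[10,0],[11,1],[14,0],[15,1],[16,0],[18,3],[24,0],[26,2],[26,3],[29,0],[31,2],[31,3],[33,0],[35,0],[37,2],[37,3]]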